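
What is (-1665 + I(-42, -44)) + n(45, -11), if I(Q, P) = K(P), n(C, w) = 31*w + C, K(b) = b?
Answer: -2005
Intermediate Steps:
n(C, w) = C + 31*w
I(Q, P) = P
(-1665 + I(-42, -44)) + n(45, -11) = (-1665 - 44) + (45 + 31*(-11)) = -1709 + (45 - 341) = -1709 - 296 = -2005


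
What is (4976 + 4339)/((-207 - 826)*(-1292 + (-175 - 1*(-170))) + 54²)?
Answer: 405/58379 ≈ 0.0069374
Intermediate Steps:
(4976 + 4339)/((-207 - 826)*(-1292 + (-175 - 1*(-170))) + 54²) = 9315/(-1033*(-1292 + (-175 + 170)) + 2916) = 9315/(-1033*(-1292 - 5) + 2916) = 9315/(-1033*(-1297) + 2916) = 9315/(1339801 + 2916) = 9315/1342717 = 9315*(1/1342717) = 405/58379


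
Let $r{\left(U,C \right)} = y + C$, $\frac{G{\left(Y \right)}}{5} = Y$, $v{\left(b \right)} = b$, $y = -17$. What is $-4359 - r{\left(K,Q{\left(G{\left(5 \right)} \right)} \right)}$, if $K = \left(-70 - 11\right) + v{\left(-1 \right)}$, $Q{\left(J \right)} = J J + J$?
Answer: $-4992$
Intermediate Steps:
$G{\left(Y \right)} = 5 Y$
$Q{\left(J \right)} = J + J^{2}$ ($Q{\left(J \right)} = J^{2} + J = J + J^{2}$)
$K = -82$ ($K = \left(-70 - 11\right) - 1 = -81 - 1 = -82$)
$r{\left(U,C \right)} = -17 + C$
$-4359 - r{\left(K,Q{\left(G{\left(5 \right)} \right)} \right)} = -4359 - \left(-17 + 5 \cdot 5 \left(1 + 5 \cdot 5\right)\right) = -4359 - \left(-17 + 25 \left(1 + 25\right)\right) = -4359 - \left(-17 + 25 \cdot 26\right) = -4359 - \left(-17 + 650\right) = -4359 - 633 = -4992$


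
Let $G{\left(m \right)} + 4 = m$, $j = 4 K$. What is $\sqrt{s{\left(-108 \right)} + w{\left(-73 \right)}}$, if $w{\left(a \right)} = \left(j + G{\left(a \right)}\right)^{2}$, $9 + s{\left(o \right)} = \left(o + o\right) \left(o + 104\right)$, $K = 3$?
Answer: $2 \sqrt{1270} \approx 71.274$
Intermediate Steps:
$j = 12$ ($j = 4 \cdot 3 = 12$)
$G{\left(m \right)} = -4 + m$
$s{\left(o \right)} = -9 + 2 o \left(104 + o\right)$ ($s{\left(o \right)} = -9 + \left(o + o\right) \left(o + 104\right) = -9 + 2 o \left(104 + o\right)$)
$w{\left(a \right)} = \left(8 + a\right)^{2}$ ($w{\left(a \right)} = \left(12 + \left(-4 + a\right)\right)^{2} = \left(8 + a\right)^{2}$)
$\sqrt{s{\left(-108 \right)} + w{\left(-73 \right)}} = \sqrt{\left(-9 + 2 \left(-108\right)^{2} + 208 \left(-108\right)\right) + \left(8 - 73\right)^{2}} = \sqrt{\left(-9 + 2 \cdot 11664 - 22464\right) + \left(-65\right)^{2}} = \sqrt{\left(-9 + 23328 - 22464\right) + 4225} = \sqrt{855 + 4225} = \sqrt{5080} = 2 \sqrt{1270}$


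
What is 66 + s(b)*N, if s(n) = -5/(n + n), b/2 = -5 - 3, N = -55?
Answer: 1837/32 ≈ 57.406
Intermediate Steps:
b = -16 (b = 2*(-5 - 3) = 2*(-8) = -16)
s(n) = -5/(2*n)
66 + s(b)*N = 66 - 5/2/(-16)*(-55) = 66 - 5/2*(-1/16)*(-55) = 66 + (5/32)*(-55) = 66 - 275/32 = 1837/32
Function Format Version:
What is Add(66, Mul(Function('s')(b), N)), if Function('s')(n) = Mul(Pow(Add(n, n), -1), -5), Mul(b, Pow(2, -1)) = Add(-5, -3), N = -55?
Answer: Rational(1837, 32) ≈ 57.406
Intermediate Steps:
b = -16 (b = Mul(2, Add(-5, -3)) = Mul(2, -8) = -16)
Function('s')(n) = Mul(Rational(-5, 2), Pow(n, -1)) (Function('s')(n) = Mul(Pow(Mul(2, n), -1), -5) = Mul(Mul(Rational(1, 2), Pow(n, -1)), -5) = Mul(Rational(-5, 2), Pow(n, -1)))
Add(66, Mul(Function('s')(b), N)) = Add(66, Mul(Mul(Rational(-5, 2), Pow(-16, -1)), -55)) = Add(66, Mul(Mul(Rational(-5, 2), Rational(-1, 16)), -55)) = Add(66, Mul(Rational(5, 32), -55)) = Add(66, Rational(-275, 32)) = Rational(1837, 32)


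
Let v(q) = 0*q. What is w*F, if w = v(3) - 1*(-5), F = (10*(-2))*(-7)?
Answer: 700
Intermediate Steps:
v(q) = 0
F = 140 (F = -20*(-7) = 140)
w = 5 (w = 0 - 1*(-5) = 0 + 5 = 5)
w*F = 5*140 = 700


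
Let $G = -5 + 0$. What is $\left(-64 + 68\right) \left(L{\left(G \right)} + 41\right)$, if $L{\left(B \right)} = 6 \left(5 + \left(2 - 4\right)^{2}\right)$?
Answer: $380$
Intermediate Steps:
$G = -5$
$L{\left(B \right)} = 54$ ($L{\left(B \right)} = 6 \left(5 + \left(-2\right)^{2}\right) = 6 \left(5 + 4\right) = 6 \cdot 9 = 54$)
$\left(-64 + 68\right) \left(L{\left(G \right)} + 41\right) = \left(-64 + 68\right) \left(54 + 41\right) = 4 \cdot 95 = 380$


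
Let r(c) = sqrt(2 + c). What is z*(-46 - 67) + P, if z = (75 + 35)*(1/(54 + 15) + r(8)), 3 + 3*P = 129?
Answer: -9532/69 - 12430*sqrt(10) ≈ -39445.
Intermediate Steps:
P = 42 (P = -1 + (1/3)*129 = -1 + 43 = 42)
z = 110/69 + 110*sqrt(10) (z = (75 + 35)*(1/(54 + 15) + sqrt(2 + 8)) = 110*(1/69 + sqrt(10)) = 110/69 + 110*sqrt(10) ≈ 349.44)
z*(-46 - 67) + P = (110/69 + 110*sqrt(10))*(-46 - 67) + 42 = (110/69 + 110*sqrt(10))*(-113) + 42 = (-12430/69 - 12430*sqrt(10)) + 42 = -9532/69 - 12430*sqrt(10)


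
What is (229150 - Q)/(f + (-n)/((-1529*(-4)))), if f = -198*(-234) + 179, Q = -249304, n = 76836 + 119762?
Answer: 1463112332/142132339 ≈ 10.294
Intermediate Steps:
n = 196598
f = 46511 (f = 46332 + 179 = 46511)
(229150 - Q)/(f + (-n)/((-1529*(-4)))) = (229150 - 1*(-249304))/(46511 + (-1*196598)/((-1529*(-4)))) = (229150 + 249304)/(46511 - 196598/6116) = 478454/(46511 - 196598*1/6116) = 478454/(46511 - 98299/3058) = 478454/(142132339/3058) = 478454*(3058/142132339) = 1463112332/142132339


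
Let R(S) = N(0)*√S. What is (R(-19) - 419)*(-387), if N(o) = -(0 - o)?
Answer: 162153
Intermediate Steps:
N(o) = o (N(o) = -(-1)*o = o)
R(S) = 0 (R(S) = 0*√S = 0)
(R(-19) - 419)*(-387) = (0 - 419)*(-387) = -419*(-387) = 162153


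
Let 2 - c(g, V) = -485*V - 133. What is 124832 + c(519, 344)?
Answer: 291807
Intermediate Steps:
c(g, V) = 135 + 485*V (c(g, V) = 2 - (-485*V - 133) = 2 - (-133 - 485*V) = 2 + (133 + 485*V) = 135 + 485*V)
124832 + c(519, 344) = 124832 + (135 + 485*344) = 124832 + (135 + 166840) = 124832 + 166975 = 291807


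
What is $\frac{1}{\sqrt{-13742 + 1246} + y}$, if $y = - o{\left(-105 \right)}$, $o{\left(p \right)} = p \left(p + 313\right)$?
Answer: $\frac{1365}{29812381} - \frac{i \sqrt{781}}{119249524} \approx 4.5786 \cdot 10^{-5} - 2.3435 \cdot 10^{-7} i$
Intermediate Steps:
$o{\left(p \right)} = p \left(313 + p\right)$
$y = 21840$ ($y = - \left(-105\right) \left(313 - 105\right) = - \left(-105\right) 208 = \left(-1\right) \left(-21840\right) = 21840$)
$\frac{1}{\sqrt{-13742 + 1246} + y} = \frac{1}{\sqrt{-13742 + 1246} + 21840} = \frac{1}{\sqrt{-12496} + 21840} = \frac{1}{4 i \sqrt{781} + 21840} = \frac{1}{21840 + 4 i \sqrt{781}}$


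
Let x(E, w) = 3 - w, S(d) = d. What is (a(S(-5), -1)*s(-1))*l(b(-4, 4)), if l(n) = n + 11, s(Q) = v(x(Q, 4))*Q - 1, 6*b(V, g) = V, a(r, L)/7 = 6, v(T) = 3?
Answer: -1736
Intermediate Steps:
a(r, L) = 42 (a(r, L) = 7*6 = 42)
b(V, g) = V/6
s(Q) = -1 + 3*Q (s(Q) = 3*Q - 1 = -1 + 3*Q)
l(n) = 11 + n
(a(S(-5), -1)*s(-1))*l(b(-4, 4)) = (42*(-1 + 3*(-1)))*(11 + (⅙)*(-4)) = (42*(-1 - 3))*(11 - ⅔) = (42*(-4))*(31/3) = -168*31/3 = -1736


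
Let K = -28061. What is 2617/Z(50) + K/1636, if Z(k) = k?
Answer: 1439181/40900 ≈ 35.188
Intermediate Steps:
2617/Z(50) + K/1636 = 2617/50 - 28061/1636 = 1439181/40900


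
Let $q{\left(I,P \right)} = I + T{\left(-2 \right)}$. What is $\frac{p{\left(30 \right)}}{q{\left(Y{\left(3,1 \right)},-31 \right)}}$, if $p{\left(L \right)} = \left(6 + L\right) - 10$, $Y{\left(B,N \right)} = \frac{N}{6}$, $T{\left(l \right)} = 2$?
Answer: $12$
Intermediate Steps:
$Y{\left(B,N \right)} = \frac{N}{6}$ ($Y{\left(B,N \right)} = N \frac{1}{6} = \frac{N}{6}$)
$q{\left(I,P \right)} = 2 + I$ ($q{\left(I,P \right)} = I + 2 = 2 + I$)
$p{\left(L \right)} = -4 + L$
$\frac{p{\left(30 \right)}}{q{\left(Y{\left(3,1 \right)},-31 \right)}} = \frac{-4 + 30}{2 + \frac{1}{6} \cdot 1} = \frac{26}{2 + \frac{1}{6}} = \frac{26}{\frac{13}{6}} = 26 \cdot \frac{6}{13} = 12$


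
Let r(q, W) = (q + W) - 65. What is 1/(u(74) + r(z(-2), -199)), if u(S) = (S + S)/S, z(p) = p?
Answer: -1/264 ≈ -0.0037879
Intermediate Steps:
u(S) = 2 (u(S) = (2*S)/S = 2)
r(q, W) = -65 + W + q (r(q, W) = (W + q) - 65 = -65 + W + q)
1/(u(74) + r(z(-2), -199)) = 1/(2 + (-65 - 199 - 2)) = 1/(2 - 266) = 1/(-264) = -1/264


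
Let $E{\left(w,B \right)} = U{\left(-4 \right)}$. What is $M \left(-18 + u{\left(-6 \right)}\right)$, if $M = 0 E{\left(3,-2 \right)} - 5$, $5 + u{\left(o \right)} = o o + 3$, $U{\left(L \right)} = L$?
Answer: $-80$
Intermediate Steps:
$E{\left(w,B \right)} = -4$
$u{\left(o \right)} = -2 + o^{2}$ ($u{\left(o \right)} = -5 + \left(o o + 3\right) = -5 + \left(o^{2} + 3\right) = -5 + \left(3 + o^{2}\right) = -2 + o^{2}$)
$M = -5$ ($M = 0 \left(-4\right) - 5 = 0 - 5 = -5$)
$M \left(-18 + u{\left(-6 \right)}\right) = - 5 \left(-18 - \left(2 - \left(-6\right)^{2}\right)\right) = - 5 \left(-18 + \left(-2 + 36\right)\right) = - 5 \left(-18 + 34\right) = \left(-5\right) 16 = -80$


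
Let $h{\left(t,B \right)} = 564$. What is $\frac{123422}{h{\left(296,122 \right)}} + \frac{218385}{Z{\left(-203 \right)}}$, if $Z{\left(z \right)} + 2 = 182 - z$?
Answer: $\frac{1813189}{2298} \approx 789.03$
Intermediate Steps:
$Z{\left(z \right)} = 180 - z$ ($Z{\left(z \right)} = -2 - \left(-182 + z\right) = 180 - z$)
$\frac{123422}{h{\left(296,122 \right)}} + \frac{218385}{Z{\left(-203 \right)}} = \frac{123422}{564} + \frac{218385}{180 - -203} = 123422 \cdot \frac{1}{564} + \frac{218385}{180 + 203} = \frac{1313}{6} + \frac{218385}{383} = \frac{1813189}{2298}$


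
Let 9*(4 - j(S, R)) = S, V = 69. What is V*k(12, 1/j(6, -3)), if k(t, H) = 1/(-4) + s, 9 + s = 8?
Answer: -345/4 ≈ -86.250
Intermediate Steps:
s = -1 (s = -9 + 8 = -1)
j(S, R) = 4 - S/9
k(t, H) = -5/4 (k(t, H) = 1/(-4) - 1 = 1*(-¼) - 1 = -¼ - 1 = -5/4)
V*k(12, 1/j(6, -3)) = 69*(-5/4) = -345/4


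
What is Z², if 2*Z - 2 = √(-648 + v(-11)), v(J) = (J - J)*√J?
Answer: -161 + 18*I*√2 ≈ -161.0 + 25.456*I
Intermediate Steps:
v(J) = 0 (v(J) = 0*√J = 0)
Z = 1 + 9*I*√2 (Z = 1 + √(-648 + 0)/2 = 1 + √(-648)/2 = 1 + (18*I*√2)/2 = 1 + 9*I*√2 ≈ 1.0 + 12.728*I)
Z² = (1 + 9*I*√2)²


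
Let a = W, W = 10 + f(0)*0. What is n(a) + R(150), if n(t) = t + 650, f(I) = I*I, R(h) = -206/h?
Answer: 49397/75 ≈ 658.63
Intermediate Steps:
f(I) = I²
W = 10 (W = 10 + 0²*0 = 10 + 0*0 = 10 + 0 = 10)
a = 10
n(t) = 650 + t
n(a) + R(150) = (650 + 10) - 206/150 = 660 - 206*1/150 = 660 - 103/75 = 49397/75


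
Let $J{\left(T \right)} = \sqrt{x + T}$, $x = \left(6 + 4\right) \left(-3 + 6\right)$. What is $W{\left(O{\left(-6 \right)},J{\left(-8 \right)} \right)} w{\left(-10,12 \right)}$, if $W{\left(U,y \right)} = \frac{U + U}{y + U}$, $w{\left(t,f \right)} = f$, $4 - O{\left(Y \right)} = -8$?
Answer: $\frac{1728}{61} - \frac{144 \sqrt{22}}{61} \approx 17.255$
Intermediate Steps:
$O{\left(Y \right)} = 12$ ($O{\left(Y \right)} = 4 - -8 = 4 + 8 = 12$)
$x = 30$ ($x = 10 \cdot 3 = 30$)
$J{\left(T \right)} = \sqrt{30 + T}$
$W{\left(U,y \right)} = \frac{2 U}{U + y}$
$W{\left(O{\left(-6 \right)},J{\left(-8 \right)} \right)} w{\left(-10,12 \right)} = 2 \cdot 12 \frac{1}{12 + \sqrt{30 - 8}} \cdot 12 = 2 \cdot 12 \frac{1}{12 + \sqrt{22}} \cdot 12 = \frac{24}{12 + \sqrt{22}} \cdot 12 = \frac{288}{12 + \sqrt{22}}$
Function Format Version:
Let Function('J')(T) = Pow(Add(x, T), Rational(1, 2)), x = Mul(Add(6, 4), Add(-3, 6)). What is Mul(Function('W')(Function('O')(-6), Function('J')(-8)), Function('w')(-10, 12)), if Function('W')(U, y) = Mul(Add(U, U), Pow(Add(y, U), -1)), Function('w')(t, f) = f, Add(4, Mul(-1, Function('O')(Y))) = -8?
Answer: Add(Rational(1728, 61), Mul(Rational(-144, 61), Pow(22, Rational(1, 2)))) ≈ 17.255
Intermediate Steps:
Function('O')(Y) = 12 (Function('O')(Y) = Add(4, Mul(-1, -8)) = Add(4, 8) = 12)
x = 30 (x = Mul(10, 3) = 30)
Function('J')(T) = Pow(Add(30, T), Rational(1, 2))
Function('W')(U, y) = Mul(2, U, Pow(Add(U, y), -1)) (Function('W')(U, y) = Mul(Mul(2, U), Pow(Add(U, y), -1)) = Mul(2, U, Pow(Add(U, y), -1)))
Mul(Function('W')(Function('O')(-6), Function('J')(-8)), Function('w')(-10, 12)) = Mul(Mul(2, 12, Pow(Add(12, Pow(Add(30, -8), Rational(1, 2))), -1)), 12) = Mul(Mul(2, 12, Pow(Add(12, Pow(22, Rational(1, 2))), -1)), 12) = Mul(Mul(24, Pow(Add(12, Pow(22, Rational(1, 2))), -1)), 12) = Mul(288, Pow(Add(12, Pow(22, Rational(1, 2))), -1))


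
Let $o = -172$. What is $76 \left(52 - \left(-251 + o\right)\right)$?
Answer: $36100$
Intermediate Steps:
$76 \left(52 - \left(-251 + o\right)\right) = 76 \left(52 + \left(251 - -172\right)\right) = 76 \left(52 + \left(251 + 172\right)\right) = 76 \left(52 + 423\right) = 76 \cdot 475 = 36100$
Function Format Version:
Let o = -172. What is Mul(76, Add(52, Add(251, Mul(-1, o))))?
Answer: 36100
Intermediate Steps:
Mul(76, Add(52, Add(251, Mul(-1, o)))) = Mul(76, Add(52, Add(251, Mul(-1, -172)))) = Mul(76, Add(52, Add(251, 172))) = Mul(76, Add(52, 423)) = Mul(76, 475) = 36100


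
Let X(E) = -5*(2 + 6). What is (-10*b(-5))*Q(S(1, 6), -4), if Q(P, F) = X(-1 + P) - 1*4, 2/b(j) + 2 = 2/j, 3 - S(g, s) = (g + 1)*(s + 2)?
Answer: -1100/3 ≈ -366.67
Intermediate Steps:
S(g, s) = 3 - (1 + g)*(2 + s) (S(g, s) = 3 - (g + 1)*(s + 2) = 3 - (1 + g)*(2 + s))
X(E) = -40 (X(E) = -5*8 = -40)
b(j) = 2/(-2 + 2/j)
Q(P, F) = -44 (Q(P, F) = -40 - 1*4 = -40 - 4 = -44)
(-10*b(-5))*Q(S(1, 6), -4) = -(-10)*(-5)/(-1 - 5)*(-44) = -(-10)*(-5)/(-6)*(-44) = -(-10)*(-5)*(-1)/6*(-44) = -10*(-5/6)*(-44) = (25/3)*(-44) = -1100/3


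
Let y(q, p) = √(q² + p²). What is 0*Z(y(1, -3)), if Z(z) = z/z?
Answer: 0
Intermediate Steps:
y(q, p) = √(p² + q²)
Z(z) = 1
0*Z(y(1, -3)) = 0*1 = 0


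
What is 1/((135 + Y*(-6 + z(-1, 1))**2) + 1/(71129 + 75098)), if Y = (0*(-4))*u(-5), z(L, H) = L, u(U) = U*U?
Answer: 146227/19740646 ≈ 0.0074074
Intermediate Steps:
u(U) = U**2
Y = 0 (Y = (0*(-4))*(-5)**2 = 0*25 = 0)
1/((135 + Y*(-6 + z(-1, 1))**2) + 1/(71129 + 75098)) = 1/((135 + 0*(-6 - 1)**2) + 1/(71129 + 75098)) = 1/((135 + 0*(-7)**2) + 1/146227) = 1/((135 + 0*49) + 1/146227) = 1/((135 + 0) + 1/146227) = 1/(135 + 1/146227) = 1/(19740646/146227) = 146227/19740646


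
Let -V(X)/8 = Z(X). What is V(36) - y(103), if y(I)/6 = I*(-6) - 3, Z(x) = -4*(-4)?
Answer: 3598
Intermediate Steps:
Z(x) = 16
V(X) = -128 (V(X) = -8*16 = -128)
y(I) = -18 - 36*I (y(I) = 6*(I*(-6) - 3) = 6*(-6*I - 3) = 6*(-3 - 6*I) = -18 - 36*I)
V(36) - y(103) = -128 - (-18 - 36*103) = -128 - (-18 - 3708) = -128 - 1*(-3726) = -128 + 3726 = 3598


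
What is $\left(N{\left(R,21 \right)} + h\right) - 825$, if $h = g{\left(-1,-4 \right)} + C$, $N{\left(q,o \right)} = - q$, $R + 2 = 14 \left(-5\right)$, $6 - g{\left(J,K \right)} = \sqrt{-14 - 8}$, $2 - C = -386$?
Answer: $-359 - i \sqrt{22} \approx -359.0 - 4.6904 i$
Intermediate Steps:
$C = 388$ ($C = 2 - -386 = 2 + 386 = 388$)
$g{\left(J,K \right)} = 6 - i \sqrt{22}$ ($g{\left(J,K \right)} = 6 - \sqrt{-14 - 8} = 6 - \sqrt{-22} = 6 - i \sqrt{22}$)
$R = -72$ ($R = -2 + 14 \left(-5\right) = -2 - 70 = -72$)
$h = 394 - i \sqrt{22}$ ($h = \left(6 - i \sqrt{22}\right) + 388 = 394 - i \sqrt{22} \approx 394.0 - 4.6904 i$)
$\left(N{\left(R,21 \right)} + h\right) - 825 = \left(\left(-1\right) \left(-72\right) + \left(394 - i \sqrt{22}\right)\right) - 825 = \left(72 + \left(394 - i \sqrt{22}\right)\right) - 825 = \left(466 - i \sqrt{22}\right) - 825 = -359 - i \sqrt{22}$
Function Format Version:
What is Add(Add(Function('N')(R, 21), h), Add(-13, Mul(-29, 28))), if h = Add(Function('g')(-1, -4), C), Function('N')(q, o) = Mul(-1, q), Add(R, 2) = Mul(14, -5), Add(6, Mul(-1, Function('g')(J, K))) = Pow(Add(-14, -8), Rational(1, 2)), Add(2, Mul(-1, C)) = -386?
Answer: Add(-359, Mul(-1, I, Pow(22, Rational(1, 2)))) ≈ Add(-359.00, Mul(-4.6904, I))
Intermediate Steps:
C = 388 (C = Add(2, Mul(-1, -386)) = Add(2, 386) = 388)
Function('g')(J, K) = Add(6, Mul(-1, I, Pow(22, Rational(1, 2)))) (Function('g')(J, K) = Add(6, Mul(-1, Pow(Add(-14, -8), Rational(1, 2)))) = Add(6, Mul(-1, Pow(-22, Rational(1, 2)))) = Add(6, Mul(-1, Mul(I, Pow(22, Rational(1, 2))))) = Add(6, Mul(-1, I, Pow(22, Rational(1, 2)))))
R = -72 (R = Add(-2, Mul(14, -5)) = Add(-2, -70) = -72)
h = Add(394, Mul(-1, I, Pow(22, Rational(1, 2)))) (h = Add(Add(6, Mul(-1, I, Pow(22, Rational(1, 2)))), 388) = Add(394, Mul(-1, I, Pow(22, Rational(1, 2)))) ≈ Add(394.00, Mul(-4.6904, I)))
Add(Add(Function('N')(R, 21), h), Add(-13, Mul(-29, 28))) = Add(Add(Mul(-1, -72), Add(394, Mul(-1, I, Pow(22, Rational(1, 2))))), Add(-13, Mul(-29, 28))) = Add(Add(72, Add(394, Mul(-1, I, Pow(22, Rational(1, 2))))), Add(-13, -812)) = Add(Add(466, Mul(-1, I, Pow(22, Rational(1, 2)))), -825) = Add(-359, Mul(-1, I, Pow(22, Rational(1, 2))))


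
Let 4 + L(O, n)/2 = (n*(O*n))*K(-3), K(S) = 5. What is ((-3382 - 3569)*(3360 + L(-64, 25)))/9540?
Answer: 76586118/265 ≈ 2.8900e+5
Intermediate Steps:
L(O, n) = -8 + 10*O*n² (L(O, n) = -8 + 2*((n*(O*n))*5) = -8 + 2*((O*n²)*5) = -8 + 2*(5*O*n²) = -8 + 10*O*n²)
((-3382 - 3569)*(3360 + L(-64, 25)))/9540 = ((-3382 - 3569)*(3360 + (-8 + 10*(-64)*25²)))/9540 = -6951*(3360 + (-8 + 10*(-64)*625))*(1/9540) = -6951*(3360 + (-8 - 400000))*(1/9540) = -6951*(3360 - 400008)*(1/9540) = -6951*(-396648)*(1/9540) = 2757100248*(1/9540) = 76586118/265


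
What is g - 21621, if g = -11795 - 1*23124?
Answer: -56540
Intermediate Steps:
g = -34919 (g = -11795 - 23124 = -34919)
g - 21621 = -34919 - 21621 = -56540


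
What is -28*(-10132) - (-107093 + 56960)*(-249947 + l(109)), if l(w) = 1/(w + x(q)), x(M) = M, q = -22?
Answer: -363378951684/29 ≈ -1.2530e+10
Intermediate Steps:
l(w) = 1/(-22 + w) (l(w) = 1/(w - 22) = 1/(-22 + w))
-28*(-10132) - (-107093 + 56960)*(-249947 + l(109)) = -28*(-10132) - (-107093 + 56960)*(-249947 + 1/(-22 + 109)) = 283696 - (-50133)*(-249947 + 1/87) = 283696 - (-50133)*(-21745388)/87 = 283696 - 1*363387178868/29 = 283696 - 363387178868/29 = -363378951684/29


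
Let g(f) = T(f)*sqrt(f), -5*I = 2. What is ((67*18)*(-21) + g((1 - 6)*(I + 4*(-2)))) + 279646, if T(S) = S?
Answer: 254320 + 42*sqrt(42) ≈ 2.5459e+5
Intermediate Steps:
I = -2/5 (I = -1/5*2 = -2/5 ≈ -0.40000)
g(f) = f**(3/2) (g(f) = f*sqrt(f) = f**(3/2))
((67*18)*(-21) + g((1 - 6)*(I + 4*(-2)))) + 279646 = ((67*18)*(-21) + ((1 - 6)*(-2/5 + 4*(-2)))**(3/2)) + 279646 = (1206*(-21) + (-5*(-2/5 - 8))**(3/2)) + 279646 = (-25326 + (-5*(-42/5))**(3/2)) + 279646 = (-25326 + 42**(3/2)) + 279646 = (-25326 + 42*sqrt(42)) + 279646 = 254320 + 42*sqrt(42)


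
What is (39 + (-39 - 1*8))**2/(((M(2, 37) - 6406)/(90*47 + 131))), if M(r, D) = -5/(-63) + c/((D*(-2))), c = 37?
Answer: -35167104/807209 ≈ -43.566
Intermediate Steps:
M(r, D) = 5/63 - 37/(2*D) (M(r, D) = -5/(-63) + 37/((D*(-2))) = -5*(-1/63) + 37/((-2*D)) = 5/63 + 37*(-1/(2*D)) = 5/63 - 37/(2*D))
(39 + (-39 - 1*8))**2/(((M(2, 37) - 6406)/(90*47 + 131))) = (39 + (-39 - 1*8))**2/((((1/126)*(-2331 + 10*37)/37 - 6406)/(90*47 + 131))) = (39 + (-39 - 8))**2/((((1/126)*(1/37)*(-2331 + 370) - 6406)/(4230 + 131))) = (39 - 47)**2/((((1/126)*(1/37)*(-1961) - 6406)/4361)) = (-8)**2/(((-53/126 - 6406)*(1/4361))) = 64/((-807209/126*1/4361)) = 64/(-807209/549486) = 64*(-549486/807209) = -35167104/807209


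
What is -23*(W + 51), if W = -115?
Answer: 1472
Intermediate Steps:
-23*(W + 51) = -23*(-115 + 51) = -23*(-64) = 1472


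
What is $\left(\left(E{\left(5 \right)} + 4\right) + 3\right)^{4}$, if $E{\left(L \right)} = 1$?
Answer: $4096$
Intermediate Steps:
$\left(\left(E{\left(5 \right)} + 4\right) + 3\right)^{4} = \left(\left(1 + 4\right) + 3\right)^{4} = \left(5 + 3\right)^{4} = 8^{4} = 4096$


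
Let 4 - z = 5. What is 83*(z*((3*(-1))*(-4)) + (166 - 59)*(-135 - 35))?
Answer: -1510766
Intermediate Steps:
z = -1 (z = 4 - 1*5 = 4 - 5 = -1)
83*(z*((3*(-1))*(-4)) + (166 - 59)*(-135 - 35)) = 83*(-3*(-1)*(-4) + (166 - 59)*(-135 - 35)) = 83*(-(-3)*(-4) + 107*(-170)) = 83*(-1*12 - 18190) = 83*(-12 - 18190) = 83*(-18202) = -1510766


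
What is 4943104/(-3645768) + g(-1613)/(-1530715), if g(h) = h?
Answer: -945075351947/697578970515 ≈ -1.3548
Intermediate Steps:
4943104/(-3645768) + g(-1613)/(-1530715) = 4943104/(-3645768) - 1613/(-1530715) = 4943104*(-1/3645768) - 1613*(-1/1530715) = -617888/455721 + 1613/1530715 = -945075351947/697578970515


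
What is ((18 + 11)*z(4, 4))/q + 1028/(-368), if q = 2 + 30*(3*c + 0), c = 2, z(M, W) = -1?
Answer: -24721/8372 ≈ -2.9528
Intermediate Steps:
q = 182 (q = 2 + 30*(3*2 + 0) = 2 + 30*(6 + 0) = 2 + 30*6 = 2 + 180 = 182)
((18 + 11)*z(4, 4))/q + 1028/(-368) = ((18 + 11)*(-1))/182 + 1028/(-368) = (29*(-1))*(1/182) + 1028*(-1/368) = -29*1/182 - 257/92 = -29/182 - 257/92 = -24721/8372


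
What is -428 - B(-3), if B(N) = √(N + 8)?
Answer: -428 - √5 ≈ -430.24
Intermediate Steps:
B(N) = √(8 + N)
-428 - B(-3) = -428 - √(8 - 3) = -428 - √5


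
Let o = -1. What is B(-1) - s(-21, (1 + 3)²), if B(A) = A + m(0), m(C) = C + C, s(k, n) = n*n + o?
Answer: -256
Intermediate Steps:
s(k, n) = -1 + n² (s(k, n) = n*n - 1 = n² - 1 = -1 + n²)
m(C) = 2*C
B(A) = A (B(A) = A + 2*0 = A + 0 = A)
B(-1) - s(-21, (1 + 3)²) = -1 - (-1 + ((1 + 3)²)²) = -1 - (-1 + (4²)²) = -1 - (-1 + 16²) = -1 - (-1 + 256) = -1 - 1*255 = -1 - 255 = -256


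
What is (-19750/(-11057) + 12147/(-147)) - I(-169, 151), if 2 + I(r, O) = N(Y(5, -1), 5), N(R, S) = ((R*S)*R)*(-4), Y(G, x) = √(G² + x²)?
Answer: 239013903/541793 ≈ 441.15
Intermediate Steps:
N(R, S) = -4*S*R² (N(R, S) = (S*R²)*(-4) = -4*S*R²)
I(r, O) = -522 (I(r, O) = -2 - 4*5*(√(5² + (-1)²))² = -2 - 4*5*(√(25 + 1))² = -2 - 4*5*(√26)² = -2 - 4*5*26 = -2 - 520 = -522)
(-19750/(-11057) + 12147/(-147)) - I(-169, 151) = (-19750/(-11057) + 12147/(-147)) - 1*(-522) = (-19750*(-1/11057) + 12147*(-1/147)) + 522 = (19750/11057 - 4049/49) + 522 = -43802043/541793 + 522 = 239013903/541793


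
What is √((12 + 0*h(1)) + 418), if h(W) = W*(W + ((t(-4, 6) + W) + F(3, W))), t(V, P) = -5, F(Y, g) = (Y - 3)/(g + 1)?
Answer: √430 ≈ 20.736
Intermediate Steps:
F(Y, g) = (-3 + Y)/(1 + g)
h(W) = W*(-5 + 2*W) (h(W) = W*(W + ((-5 + W) + (-3 + 3)/(1 + W))) = W*(W + ((-5 + W) + 0/(1 + W))) = W*(W + ((-5 + W) + 0)) = W*(W + (-5 + W)) = W*(-5 + 2*W))
√((12 + 0*h(1)) + 418) = √((12 + 0*(1*(-5 + 2*1))) + 418) = √((12 + 0*(1*(-5 + 2))) + 418) = √((12 + 0*(1*(-3))) + 418) = √((12 + 0*(-3)) + 418) = √((12 + 0) + 418) = √(12 + 418) = √430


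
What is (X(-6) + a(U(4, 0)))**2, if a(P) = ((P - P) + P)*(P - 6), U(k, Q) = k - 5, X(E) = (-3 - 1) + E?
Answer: 9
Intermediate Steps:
X(E) = -4 + E
U(k, Q) = -5 + k
a(P) = P*(-6 + P) (a(P) = (0 + P)*(-6 + P) = P*(-6 + P))
(X(-6) + a(U(4, 0)))**2 = ((-4 - 6) + (-5 + 4)*(-6 + (-5 + 4)))**2 = (-10 - (-6 - 1))**2 = (-10 - 1*(-7))**2 = (-10 + 7)**2 = (-3)**2 = 9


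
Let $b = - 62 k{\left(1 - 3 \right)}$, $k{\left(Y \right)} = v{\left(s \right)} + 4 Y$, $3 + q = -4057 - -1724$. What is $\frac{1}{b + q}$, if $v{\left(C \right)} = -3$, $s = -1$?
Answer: $- \frac{1}{1654} \approx -0.0006046$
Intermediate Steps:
$q = -2336$ ($q = -3 - 2333 = -2336$)
$k{\left(Y \right)} = -3 + 4 Y$
$b = 682$ ($b = - 62 \left(-3 + 4 \left(1 - 3\right)\right) = - 62 \left(-3 + 4 \left(-2\right)\right) = - 62 \left(-3 - 8\right) = \left(-62\right) \left(-11\right) = 682$)
$\frac{1}{b + q} = \frac{1}{682 - 2336} = \frac{1}{-1654} = - \frac{1}{1654}$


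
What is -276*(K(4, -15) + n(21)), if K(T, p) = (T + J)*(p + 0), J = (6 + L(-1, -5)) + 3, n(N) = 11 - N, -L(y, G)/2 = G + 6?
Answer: 48300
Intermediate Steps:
L(y, G) = -12 - 2*G (L(y, G) = -2*(G + 6) = -2*(6 + G) = -12 - 2*G)
J = 7 (J = (6 + (-12 - 2*(-5))) + 3 = (6 + (-12 + 10)) + 3 = (6 - 2) + 3 = 4 + 3 = 7)
K(T, p) = p*(7 + T) (K(T, p) = (T + 7)*(p + 0) = (7 + T)*p = p*(7 + T))
-276*(K(4, -15) + n(21)) = -276*(-15*(7 + 4) + (11 - 1*21)) = -276*(-15*11 + (11 - 21)) = -276*(-165 - 10) = -276*(-175) = 48300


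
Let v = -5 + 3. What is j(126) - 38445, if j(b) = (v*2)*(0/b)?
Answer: -38445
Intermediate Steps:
v = -2
j(b) = 0 (j(b) = (-2*2)*(0/b) = -4*0 = 0)
j(126) - 38445 = 0 - 38445 = -38445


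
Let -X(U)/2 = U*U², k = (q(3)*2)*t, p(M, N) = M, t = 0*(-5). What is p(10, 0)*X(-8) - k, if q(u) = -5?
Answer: 10240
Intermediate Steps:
t = 0
k = 0 (k = -5*2*0 = -10*0 = 0)
X(U) = -2*U³ (X(U) = -2*U*U² = -2*U³)
p(10, 0)*X(-8) - k = 10*(-2*(-8)³) - 1*0 = 10*(-2*(-512)) + 0 = 10*1024 + 0 = 10240 + 0 = 10240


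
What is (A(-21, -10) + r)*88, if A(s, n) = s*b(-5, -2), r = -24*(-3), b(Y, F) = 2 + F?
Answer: 6336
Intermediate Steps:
r = 72
A(s, n) = 0 (A(s, n) = s*(2 - 2) = s*0 = 0)
(A(-21, -10) + r)*88 = (0 + 72)*88 = 72*88 = 6336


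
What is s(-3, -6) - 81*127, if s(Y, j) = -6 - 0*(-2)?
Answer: -10293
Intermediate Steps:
s(Y, j) = -6 (s(Y, j) = -6 - 1*0 = -6 + 0 = -6)
s(-3, -6) - 81*127 = -6 - 81*127 = -6 - 10287 = -10293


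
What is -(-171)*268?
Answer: 45828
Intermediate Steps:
-(-171)*268 = -171*(-268) = 45828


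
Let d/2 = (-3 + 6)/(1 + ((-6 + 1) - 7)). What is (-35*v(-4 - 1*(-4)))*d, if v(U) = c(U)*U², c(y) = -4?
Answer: 0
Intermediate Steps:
v(U) = -4*U²
d = -6/11 (d = 2*((-3 + 6)/(1 + ((-6 + 1) - 7))) = 2*(3/(1 + (-5 - 7))) = 2*(3/(1 - 12)) = 2*(3/(-11)) = 2*(3*(-1/11)) = 2*(-3/11) = -6/11 ≈ -0.54545)
(-35*v(-4 - 1*(-4)))*d = -(-140)*(-4 - 1*(-4))²*(-6/11) = -(-140)*(-4 + 4)²*(-6/11) = -(-140)*0²*(-6/11) = -(-140)*0*(-6/11) = -35*0*(-6/11) = 0*(-6/11) = 0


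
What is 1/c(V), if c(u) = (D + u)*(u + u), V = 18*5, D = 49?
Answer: 1/25020 ≈ 3.9968e-5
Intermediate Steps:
V = 90
c(u) = 2*u*(49 + u) (c(u) = (49 + u)*(u + u) = (49 + u)*(2*u) = 2*u*(49 + u))
1/c(V) = 1/(2*90*(49 + 90)) = 1/(2*90*139) = 1/25020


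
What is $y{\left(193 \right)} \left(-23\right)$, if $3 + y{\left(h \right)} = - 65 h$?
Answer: $288604$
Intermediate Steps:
$y{\left(h \right)} = -3 - 65 h$
$y{\left(193 \right)} \left(-23\right) = \left(-3 - 12545\right) \left(-23\right) = \left(-12548\right) \left(-23\right) = 288604$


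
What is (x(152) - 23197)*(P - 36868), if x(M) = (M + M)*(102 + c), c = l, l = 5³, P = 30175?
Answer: -306613023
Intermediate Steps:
l = 125
c = 125
x(M) = 454*M (x(M) = (M + M)*(102 + 125) = (2*M)*227 = 454*M)
(x(152) - 23197)*(P - 36868) = (454*152 - 23197)*(30175 - 36868) = (69008 - 23197)*(-6693) = 45811*(-6693) = -306613023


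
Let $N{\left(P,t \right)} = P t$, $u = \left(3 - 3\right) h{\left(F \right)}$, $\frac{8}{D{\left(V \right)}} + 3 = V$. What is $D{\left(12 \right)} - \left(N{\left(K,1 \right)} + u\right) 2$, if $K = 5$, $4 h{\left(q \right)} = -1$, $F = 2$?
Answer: $- \frac{82}{9} \approx -9.1111$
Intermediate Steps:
$h{\left(q \right)} = - \frac{1}{4}$ ($h{\left(q \right)} = \frac{1}{4} \left(-1\right) = - \frac{1}{4}$)
$D{\left(V \right)} = \frac{8}{-3 + V}$
$u = 0$ ($u = \left(3 - 3\right) \left(- \frac{1}{4}\right) = 0 \left(- \frac{1}{4}\right) = 0$)
$D{\left(12 \right)} - \left(N{\left(K,1 \right)} + u\right) 2 = \frac{8}{-3 + 12} - \left(5 \cdot 1 + 0\right) 2 = \frac{8}{9} - \left(5 + 0\right) 2 = 8 \cdot \frac{1}{9} - 5 \cdot 2 = \frac{8}{9} - 10 = - \frac{82}{9}$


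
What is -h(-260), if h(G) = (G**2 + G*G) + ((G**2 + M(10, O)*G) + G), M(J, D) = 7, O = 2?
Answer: -200720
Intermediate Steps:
h(G) = 3*G**2 + 8*G (h(G) = (G**2 + G*G) + ((G**2 + 7*G) + G) = (G**2 + G**2) + (G**2 + 8*G) = 2*G**2 + (G**2 + 8*G) = 3*G**2 + 8*G)
-h(-260) = -(-260)*(8 + 3*(-260)) = -(-260)*(8 - 780) = -(-260)*(-772) = -1*200720 = -200720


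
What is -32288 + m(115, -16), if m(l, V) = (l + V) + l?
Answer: -32074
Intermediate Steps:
m(l, V) = V + 2*l (m(l, V) = (V + l) + l = V + 2*l)
-32288 + m(115, -16) = -32288 + (-16 + 2*115) = -32288 + (-16 + 230) = -32288 + 214 = -32074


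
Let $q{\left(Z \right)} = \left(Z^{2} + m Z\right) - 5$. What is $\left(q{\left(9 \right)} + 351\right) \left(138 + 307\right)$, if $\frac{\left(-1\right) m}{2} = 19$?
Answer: $37825$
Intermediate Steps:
$m = -38$ ($m = \left(-2\right) 19 = -38$)
$q{\left(Z \right)} = -5 + Z^{2} - 38 Z$ ($q{\left(Z \right)} = \left(Z^{2} - 38 Z\right) - 5 = -5 + Z^{2} - 38 Z$)
$\left(q{\left(9 \right)} + 351\right) \left(138 + 307\right) = \left(\left(-5 + 9^{2} - 342\right) + 351\right) \left(138 + 307\right) = \left(\left(-5 + 81 - 342\right) + 351\right) 445 = \left(-266 + 351\right) 445 = 85 \cdot 445 = 37825$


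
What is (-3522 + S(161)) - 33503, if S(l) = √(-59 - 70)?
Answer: -37025 + I*√129 ≈ -37025.0 + 11.358*I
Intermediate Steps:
S(l) = I*√129 (S(l) = √(-129) = I*√129)
(-3522 + S(161)) - 33503 = (-3522 + I*√129) - 33503 = -37025 + I*√129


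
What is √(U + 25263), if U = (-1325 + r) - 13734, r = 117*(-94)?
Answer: I*√794 ≈ 28.178*I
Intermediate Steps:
r = -10998
U = -26057 (U = (-1325 - 10998) - 13734 = -12323 - 13734 = -26057)
√(U + 25263) = √(-26057 + 25263) = √(-794) = I*√794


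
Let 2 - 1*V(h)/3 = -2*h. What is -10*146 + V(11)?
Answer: -1388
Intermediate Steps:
V(h) = 6 + 6*h (V(h) = 6 - (-6)*h = 6 + 6*h)
-10*146 + V(11) = -10*146 + (6 + 6*11) = -1460 + (6 + 66) = -1460 + 72 = -1388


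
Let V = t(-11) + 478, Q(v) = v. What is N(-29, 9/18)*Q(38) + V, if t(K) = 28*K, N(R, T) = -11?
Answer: -248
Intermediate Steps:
V = 170 (V = 28*(-11) + 478 = -308 + 478 = 170)
N(-29, 9/18)*Q(38) + V = -11*38 + 170 = -418 + 170 = -248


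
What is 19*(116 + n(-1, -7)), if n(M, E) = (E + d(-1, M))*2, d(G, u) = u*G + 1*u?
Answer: 1938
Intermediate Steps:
d(G, u) = u + G*u (d(G, u) = G*u + u = u + G*u)
n(M, E) = 2*E (n(M, E) = (E + M*(1 - 1))*2 = (E + M*0)*2 = (E + 0)*2 = E*2 = 2*E)
19*(116 + n(-1, -7)) = 19*(116 + 2*(-7)) = 19*(116 - 14) = 19*102 = 1938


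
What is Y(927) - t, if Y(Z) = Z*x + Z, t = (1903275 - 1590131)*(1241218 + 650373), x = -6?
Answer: -592340376739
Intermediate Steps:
t = 592340372104 (t = 313144*1891591 = 592340372104)
Y(Z) = -5*Z (Y(Z) = Z*(-6) + Z = -6*Z + Z = -5*Z)
Y(927) - t = -5*927 - 1*592340372104 = -4635 - 592340372104 = -592340376739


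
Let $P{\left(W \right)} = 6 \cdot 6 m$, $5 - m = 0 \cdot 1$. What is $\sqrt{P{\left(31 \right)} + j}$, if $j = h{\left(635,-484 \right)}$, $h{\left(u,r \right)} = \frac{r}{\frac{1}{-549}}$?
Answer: $6 \sqrt{7386} \approx 515.65$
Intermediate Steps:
$h{\left(u,r \right)} = - 549 r$ ($h{\left(u,r \right)} = \frac{r}{- \frac{1}{549}} = r \left(-549\right) = - 549 r$)
$m = 5$ ($m = 5 - 0 \cdot 1 = 5 - 0 = 5 + 0 = 5$)
$j = 265716$ ($j = \left(-549\right) \left(-484\right) = 265716$)
$P{\left(W \right)} = 180$ ($P{\left(W \right)} = 6 \cdot 6 \cdot 5 = 36 \cdot 5 = 180$)
$\sqrt{P{\left(31 \right)} + j} = \sqrt{180 + 265716} = \sqrt{265896} = 6 \sqrt{7386}$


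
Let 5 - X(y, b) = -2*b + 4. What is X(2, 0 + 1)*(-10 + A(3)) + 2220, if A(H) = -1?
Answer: 2187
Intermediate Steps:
X(y, b) = 1 + 2*b (X(y, b) = 5 - (-2*b + 4) = 5 - (4 - 2*b) = 5 + (-4 + 2*b) = 1 + 2*b)
X(2, 0 + 1)*(-10 + A(3)) + 2220 = (1 + 2*(0 + 1))*(-10 - 1) + 2220 = (1 + 2*1)*(-11) + 2220 = (1 + 2)*(-11) + 2220 = 3*(-11) + 2220 = -33 + 2220 = 2187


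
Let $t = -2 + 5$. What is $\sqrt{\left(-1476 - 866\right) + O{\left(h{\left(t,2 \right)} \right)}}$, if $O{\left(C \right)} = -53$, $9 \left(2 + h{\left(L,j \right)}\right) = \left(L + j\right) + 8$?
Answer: $i \sqrt{2395} \approx 48.939 i$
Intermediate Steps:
$t = 3$
$h{\left(L,j \right)} = - \frac{10}{9} + \frac{L}{9} + \frac{j}{9}$ ($h{\left(L,j \right)} = -2 + \frac{\left(L + j\right) + 8}{9} = -2 + \frac{8 + L + j}{9} = -2 + \left(\frac{8}{9} + \frac{L}{9} + \frac{j}{9}\right) = - \frac{10}{9} + \frac{L}{9} + \frac{j}{9}$)
$\sqrt{\left(-1476 - 866\right) + O{\left(h{\left(t,2 \right)} \right)}} = \sqrt{\left(-1476 - 866\right) - 53} = \sqrt{-2342 - 53} = \sqrt{-2395} = i \sqrt{2395}$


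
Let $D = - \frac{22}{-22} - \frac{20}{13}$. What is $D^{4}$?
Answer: $\frac{2401}{28561} \approx 0.084066$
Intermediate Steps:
$D = - \frac{7}{13}$ ($D = \left(-22\right) \left(- \frac{1}{22}\right) - \frac{20}{13} = 1 - \frac{20}{13} = - \frac{7}{13} \approx -0.53846$)
$D^{4} = \left(- \frac{7}{13}\right)^{4} = \frac{2401}{28561}$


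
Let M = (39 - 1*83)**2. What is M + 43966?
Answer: 45902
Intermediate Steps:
M = 1936 (M = (39 - 83)**2 = (-44)**2 = 1936)
M + 43966 = 1936 + 43966 = 45902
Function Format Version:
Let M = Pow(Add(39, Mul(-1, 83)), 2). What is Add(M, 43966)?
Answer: 45902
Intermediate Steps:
M = 1936 (M = Pow(Add(39, -83), 2) = Pow(-44, 2) = 1936)
Add(M, 43966) = Add(1936, 43966) = 45902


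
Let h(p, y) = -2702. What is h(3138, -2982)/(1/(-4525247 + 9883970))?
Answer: -14479269546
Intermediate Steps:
h(3138, -2982)/(1/(-4525247 + 9883970)) = -2702/(1/(-4525247 + 9883970)) = -2702/(1/5358723) = -2702/1/5358723 = -2702*5358723 = -14479269546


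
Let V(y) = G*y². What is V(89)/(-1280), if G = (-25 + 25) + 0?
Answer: 0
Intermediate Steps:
G = 0 (G = 0 + 0 = 0)
V(y) = 0 (V(y) = 0*y² = 0)
V(89)/(-1280) = 0/(-1280) = 0*(-1/1280) = 0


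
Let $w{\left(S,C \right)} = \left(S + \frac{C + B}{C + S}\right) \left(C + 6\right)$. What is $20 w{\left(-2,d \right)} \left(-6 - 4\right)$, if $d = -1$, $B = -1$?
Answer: $\frac{4000}{3} \approx 1333.3$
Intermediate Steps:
$w{\left(S,C \right)} = \left(6 + C\right) \left(S + \frac{-1 + C}{C + S}\right)$ ($w{\left(S,C \right)} = \left(S + \frac{C - 1}{C + S}\right) \left(C + 6\right) = \left(S + \frac{-1 + C}{C + S}\right) \left(6 + C\right) = \left(6 + C\right) \left(S + \frac{-1 + C}{C + S}\right)$)
$20 w{\left(-2,d \right)} \left(-6 - 4\right) = 20 \frac{-6 + \left(-1\right)^{2} + 5 \left(-1\right) + 6 \left(-2\right)^{2} - \left(-2\right)^{2} - 2 \left(-1\right)^{2} + 6 \left(-1\right) \left(-2\right)}{-1 - 2} \left(-6 - 4\right) = 20 \frac{-6 + 1 - 5 + 6 \cdot 4 - 4 - 2 + 12}{-3} \left(-10\right) = 20 \left(- \frac{-6 + 1 - 5 + 24 - 4 - 2 + 12}{3}\right) \left(-10\right) = 20 \left(\left(- \frac{1}{3}\right) 20\right) \left(-10\right) = 20 \left(- \frac{20}{3}\right) \left(-10\right) = \left(- \frac{400}{3}\right) \left(-10\right) = \frac{4000}{3}$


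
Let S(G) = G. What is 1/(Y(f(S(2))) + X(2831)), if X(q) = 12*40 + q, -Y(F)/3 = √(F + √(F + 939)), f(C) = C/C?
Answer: 1/(3311 - 3*√(1 + 2*√235)) ≈ 0.00030357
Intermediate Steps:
f(C) = 1
Y(F) = -3*√(F + √(939 + F)) (Y(F) = -3*√(F + √(F + 939)) = -3*√(F + √(939 + F)))
X(q) = 480 + q
1/(Y(f(S(2))) + X(2831)) = 1/(-3*√(1 + √(939 + 1)) + (480 + 2831)) = 1/(-3*√(1 + √940) + 3311) = 1/(-3*√(1 + 2*√235) + 3311) = 1/(3311 - 3*√(1 + 2*√235))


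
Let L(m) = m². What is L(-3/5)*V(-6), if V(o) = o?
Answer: -54/25 ≈ -2.1600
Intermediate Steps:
L(-3/5)*V(-6) = (-3/5)²*(-6) = (-3*⅕)²*(-6) = (-⅗)²*(-6) = (9/25)*(-6) = -54/25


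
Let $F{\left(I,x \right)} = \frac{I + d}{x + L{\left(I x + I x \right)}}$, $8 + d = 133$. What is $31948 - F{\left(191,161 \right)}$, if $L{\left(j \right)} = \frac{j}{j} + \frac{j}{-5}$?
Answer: $\frac{484747399}{15173} \approx 31948.0$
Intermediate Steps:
$d = 125$ ($d = -8 + 133 = 125$)
$L{\left(j \right)} = 1 - \frac{j}{5}$ ($L{\left(j \right)} = 1 + j \left(- \frac{1}{5}\right) = 1 - \frac{j}{5}$)
$F{\left(I,x \right)} = \frac{125 + I}{1 + x - \frac{2 I x}{5}}$ ($F{\left(I,x \right)} = \frac{I + 125}{x - \left(-1 + \frac{I x + I x}{5}\right)} = \frac{125 + I}{x - \left(-1 + \frac{2 I x}{5}\right)} = \frac{125 + I}{1 + x - \frac{2 I x}{5}}$)
$31948 - F{\left(191,161 \right)} = 31948 - \frac{5 \left(125 + 191\right)}{5 + 5 \cdot 161 - 382 \cdot 161} = 31948 - 5 \frac{1}{5 + 805 - 61502} \cdot 316 = 31948 - 5 \frac{1}{-60692} \cdot 316 = 31948 - 5 \left(- \frac{1}{60692}\right) 316 = 31948 - - \frac{395}{15173} = 31948 + \frac{395}{15173} = \frac{484747399}{15173}$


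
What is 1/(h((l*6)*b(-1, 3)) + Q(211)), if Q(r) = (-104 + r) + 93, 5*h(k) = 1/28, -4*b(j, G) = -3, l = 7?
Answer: 140/28001 ≈ 0.0049998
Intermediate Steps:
b(j, G) = 3/4 (b(j, G) = -1/4*(-3) = 3/4)
h(k) = 1/140 (h(k) = (1/5)/28 = (1/5)*(1/28) = 1/140)
Q(r) = -11 + r
1/(h((l*6)*b(-1, 3)) + Q(211)) = 1/(1/140 + (-11 + 211)) = 1/(1/140 + 200) = 1/(28001/140) = 140/28001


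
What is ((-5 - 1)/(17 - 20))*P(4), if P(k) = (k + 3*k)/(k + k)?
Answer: 4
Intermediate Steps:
P(k) = 2 (P(k) = (4*k)/((2*k)) = (4*k)*(1/(2*k)) = 2)
((-5 - 1)/(17 - 20))*P(4) = ((-5 - 1)/(17 - 20))*2 = -6/(-3)*2 = -6*(-⅓)*2 = 2*2 = 4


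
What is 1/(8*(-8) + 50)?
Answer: -1/14 ≈ -0.071429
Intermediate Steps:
1/(8*(-8) + 50) = 1/(-64 + 50) = 1/(-14) = -1/14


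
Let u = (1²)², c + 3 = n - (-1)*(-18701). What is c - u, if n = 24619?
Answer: 5914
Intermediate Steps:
c = 5915 (c = -3 + (24619 - (-1)*(-18701)) = -3 + (24619 - 1*18701) = -3 + (24619 - 18701) = -3 + 5918 = 5915)
u = 1 (u = 1² = 1)
c - u = 5915 - 1*1 = 5915 - 1 = 5914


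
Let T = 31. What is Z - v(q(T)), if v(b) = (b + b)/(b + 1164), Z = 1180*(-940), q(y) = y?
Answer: -1325494062/1195 ≈ -1.1092e+6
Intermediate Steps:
Z = -1109200
v(b) = 2*b/(1164 + b) (v(b) = (2*b)/(1164 + b) = 2*b/(1164 + b))
Z - v(q(T)) = -1109200 - 2*31/(1164 + 31) = -1109200 - 2*31/1195 = -1109200 - 1*62/1195 = -1109200 - 62/1195 = -1325494062/1195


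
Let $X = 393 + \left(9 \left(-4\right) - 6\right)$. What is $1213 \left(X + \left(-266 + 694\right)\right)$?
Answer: $944927$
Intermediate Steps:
$X = 351$ ($X = 393 - 42 = 351$)
$1213 \left(X + \left(-266 + 694\right)\right) = 1213 \left(351 + \left(-266 + 694\right)\right) = 1213 \left(351 + 428\right) = 1213 \cdot 779 = 944927$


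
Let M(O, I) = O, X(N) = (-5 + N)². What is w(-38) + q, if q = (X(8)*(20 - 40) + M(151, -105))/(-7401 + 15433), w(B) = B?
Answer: -305245/8032 ≈ -38.004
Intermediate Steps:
q = -29/8032 (q = ((-5 + 8)²*(20 - 40) + 151)/(-7401 + 15433) = (3²*(-20) + 151)/8032 = (9*(-20) + 151)*(1/8032) = (-180 + 151)*(1/8032) = -29*1/8032 = -29/8032 ≈ -0.0036106)
w(-38) + q = -38 - 29/8032 = -305245/8032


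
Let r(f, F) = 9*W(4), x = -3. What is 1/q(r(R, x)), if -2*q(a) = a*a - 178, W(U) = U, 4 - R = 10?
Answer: -1/559 ≈ -0.0017889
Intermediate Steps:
R = -6 (R = 4 - 1*10 = 4 - 10 = -6)
r(f, F) = 36 (r(f, F) = 9*4 = 36)
q(a) = 89 - a²/2 (q(a) = -(a*a - 178)/2 = -(a² - 178)/2 = -(-178 + a²)/2 = 89 - a²/2)
1/q(r(R, x)) = 1/(89 - ½*36²) = 1/(89 - ½*1296) = 1/(89 - 648) = 1/(-559) = -1/559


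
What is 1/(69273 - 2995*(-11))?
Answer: 1/102218 ≈ 9.7830e-6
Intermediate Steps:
1/(69273 - 2995*(-11)) = 1/(69273 + 32945) = 1/102218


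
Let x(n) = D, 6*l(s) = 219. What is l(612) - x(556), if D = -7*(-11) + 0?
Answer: -81/2 ≈ -40.500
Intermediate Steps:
l(s) = 73/2 (l(s) = (⅙)*219 = 73/2)
D = 77 (D = 77 + 0 = 77)
x(n) = 77
l(612) - x(556) = 73/2 - 1*77 = 73/2 - 77 = -81/2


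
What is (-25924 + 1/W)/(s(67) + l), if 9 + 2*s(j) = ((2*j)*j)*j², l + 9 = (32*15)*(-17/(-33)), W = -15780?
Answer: -4499887931/3497872161450 ≈ -0.0012865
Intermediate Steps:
l = 2621/11 (l = -9 + (32*15)*(-17/(-33)) = -9 + 480*(-17*(-1/33)) = -9 + 480*(17/33) = -9 + 2720/11 = 2621/11 ≈ 238.27)
s(j) = -9/2 + j⁴ (s(j) = -9/2 + (((2*j)*j)*j²)/2 = -9/2 + ((2*j²)*j²)/2 = -9/2 + (2*j⁴)/2 = -9/2 + j⁴)
(-25924 + 1/W)/(s(67) + l) = (-25924 + 1/(-15780))/((-9/2 + 67⁴) + 2621/11) = (-25924 - 1/15780)/((-9/2 + 20151121) + 2621/11) = -409080721/(15780*(40302233/2 + 2621/11)) = -409080721/(15780*443329805/22) = -409080721/15780*22/443329805 = -4499887931/3497872161450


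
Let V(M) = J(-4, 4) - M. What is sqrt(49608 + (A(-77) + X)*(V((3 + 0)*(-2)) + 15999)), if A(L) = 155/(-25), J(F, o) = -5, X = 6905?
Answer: 22*sqrt(228162) ≈ 10509.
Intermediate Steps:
A(L) = -31/5 (A(L) = 155*(-1/25) = -31/5)
V(M) = -5 - M
sqrt(49608 + (A(-77) + X)*(V((3 + 0)*(-2)) + 15999)) = sqrt(49608 + (-31/5 + 6905)*((-5 - (3 + 0)*(-2)) + 15999)) = sqrt(49608 + 34494*((-5 - 3*(-2)) + 15999)/5) = sqrt(49608 + 34494*((-5 - 1*(-6)) + 15999)/5) = sqrt(49608 + 34494*((-5 + 6) + 15999)/5) = sqrt(49608 + 34494*(1 + 15999)/5) = sqrt(49608 + (34494/5)*16000) = sqrt(49608 + 110380800) = sqrt(110430408) = 22*sqrt(228162)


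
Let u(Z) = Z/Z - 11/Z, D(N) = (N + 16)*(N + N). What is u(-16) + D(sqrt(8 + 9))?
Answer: 571/16 + 32*sqrt(17) ≈ 167.63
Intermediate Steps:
D(N) = 2*N*(16 + N) (D(N) = (16 + N)*(2*N) = 2*N*(16 + N))
u(Z) = 1 - 11/Z
u(-16) + D(sqrt(8 + 9)) = (-11 - 16)/(-16) + 2*sqrt(8 + 9)*(16 + sqrt(8 + 9)) = -1/16*(-27) + 2*sqrt(17)*(16 + sqrt(17)) = 27/16 + 2*sqrt(17)*(16 + sqrt(17))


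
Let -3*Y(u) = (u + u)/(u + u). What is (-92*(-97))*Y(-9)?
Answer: -8924/3 ≈ -2974.7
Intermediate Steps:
Y(u) = -⅓ (Y(u) = -(u + u)/(3*(u + u)) = -2*u/(3*(2*u)) = -2*u*1/(2*u)/3 = -⅓*1 = -⅓)
(-92*(-97))*Y(-9) = -92*(-97)*(-⅓) = 8924*(-⅓) = -8924/3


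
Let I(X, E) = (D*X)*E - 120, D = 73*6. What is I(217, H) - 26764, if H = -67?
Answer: -6394966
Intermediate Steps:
D = 438
I(X, E) = -120 + 438*E*X (I(X, E) = (438*X)*E - 120 = 438*E*X - 120 = -120 + 438*E*X)
I(217, H) - 26764 = (-120 + 438*(-67)*217) - 26764 = (-120 - 6368082) - 26764 = -6368202 - 26764 = -6394966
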